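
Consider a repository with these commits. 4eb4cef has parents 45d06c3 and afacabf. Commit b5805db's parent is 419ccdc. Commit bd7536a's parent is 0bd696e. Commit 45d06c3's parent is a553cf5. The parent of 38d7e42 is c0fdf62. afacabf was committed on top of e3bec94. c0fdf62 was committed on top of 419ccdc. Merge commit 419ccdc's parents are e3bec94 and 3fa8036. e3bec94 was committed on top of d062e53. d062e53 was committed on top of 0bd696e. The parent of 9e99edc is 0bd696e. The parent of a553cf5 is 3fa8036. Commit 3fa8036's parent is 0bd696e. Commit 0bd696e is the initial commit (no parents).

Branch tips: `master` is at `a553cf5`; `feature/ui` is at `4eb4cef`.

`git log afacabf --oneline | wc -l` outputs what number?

Walking parent pointers from afacabf: reachable set = {0bd696e, afacabf, d062e53, e3bec94}.
That is 4 commits.

4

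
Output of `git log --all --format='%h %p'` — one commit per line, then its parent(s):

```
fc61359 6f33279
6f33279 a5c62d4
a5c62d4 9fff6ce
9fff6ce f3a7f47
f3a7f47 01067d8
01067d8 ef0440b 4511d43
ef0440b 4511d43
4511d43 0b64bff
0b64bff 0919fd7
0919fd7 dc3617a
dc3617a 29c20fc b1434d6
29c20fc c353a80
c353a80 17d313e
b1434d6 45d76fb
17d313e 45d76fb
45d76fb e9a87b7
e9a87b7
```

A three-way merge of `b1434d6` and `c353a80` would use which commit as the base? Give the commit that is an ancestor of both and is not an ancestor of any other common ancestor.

45d76fb

Ancestors of b1434d6: {45d76fb, b1434d6, e9a87b7}.
Ancestors of c353a80: {17d313e, 45d76fb, c353a80, e9a87b7}.
Common ancestors: {45d76fb, e9a87b7}.
Among these, 45d76fb is not an ancestor of any other common ancestor — it is the merge base.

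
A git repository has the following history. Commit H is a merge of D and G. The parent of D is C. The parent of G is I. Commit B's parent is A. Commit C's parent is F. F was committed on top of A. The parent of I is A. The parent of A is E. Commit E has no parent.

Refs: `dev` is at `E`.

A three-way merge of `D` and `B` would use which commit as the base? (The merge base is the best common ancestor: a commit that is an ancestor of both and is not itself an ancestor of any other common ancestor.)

A

Ancestors of D: {A, C, D, E, F}.
Ancestors of B: {A, B, E}.
Common ancestors: {A, E}.
Among these, A is not an ancestor of any other common ancestor — it is the merge base.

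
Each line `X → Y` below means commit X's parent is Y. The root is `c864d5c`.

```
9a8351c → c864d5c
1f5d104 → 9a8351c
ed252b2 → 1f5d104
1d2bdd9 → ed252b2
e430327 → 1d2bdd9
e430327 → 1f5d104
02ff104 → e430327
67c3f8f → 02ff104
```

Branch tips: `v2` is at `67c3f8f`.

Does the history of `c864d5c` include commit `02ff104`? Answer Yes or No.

Ancestors of c864d5c: {c864d5c}.
02ff104 is not in that set, so it is not an ancestor of c864d5c.

No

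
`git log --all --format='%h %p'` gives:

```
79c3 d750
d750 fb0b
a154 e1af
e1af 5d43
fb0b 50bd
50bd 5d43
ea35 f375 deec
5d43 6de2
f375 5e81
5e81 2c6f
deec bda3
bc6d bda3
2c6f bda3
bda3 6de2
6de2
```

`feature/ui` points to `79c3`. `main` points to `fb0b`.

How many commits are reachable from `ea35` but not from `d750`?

6

Reachable from ea35: {2c6f, 5e81, 6de2, bda3, deec, ea35, f375}.
Reachable from d750: {50bd, 5d43, 6de2, d750, fb0b}.
In ea35's history but not d750's: {2c6f, 5e81, bda3, deec, ea35, f375} — 6 commits.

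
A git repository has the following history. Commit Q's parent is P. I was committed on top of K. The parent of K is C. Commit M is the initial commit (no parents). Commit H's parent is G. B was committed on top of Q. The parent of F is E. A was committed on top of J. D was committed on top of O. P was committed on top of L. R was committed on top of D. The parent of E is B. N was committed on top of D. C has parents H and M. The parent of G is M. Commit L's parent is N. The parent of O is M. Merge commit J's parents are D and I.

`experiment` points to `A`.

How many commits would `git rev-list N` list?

4

Walking parent pointers from N: reachable set = {D, M, N, O}.
That is 4 commits.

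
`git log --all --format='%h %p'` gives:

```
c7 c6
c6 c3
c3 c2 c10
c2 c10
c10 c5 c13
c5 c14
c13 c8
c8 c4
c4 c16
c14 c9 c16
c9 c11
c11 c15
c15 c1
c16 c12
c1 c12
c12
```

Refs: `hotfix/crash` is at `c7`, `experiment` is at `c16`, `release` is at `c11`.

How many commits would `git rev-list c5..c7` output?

8

Reachable from c7: {c1, c10, c11, c12, c13, c14, c15, c16, c2, c3, c4, c5, c6, c7, c8, c9}.
Reachable from c5: {c1, c11, c12, c14, c15, c16, c5, c9}.
In c7's history but not c5's: {c10, c13, c2, c3, c4, c6, c7, c8} — 8 commits.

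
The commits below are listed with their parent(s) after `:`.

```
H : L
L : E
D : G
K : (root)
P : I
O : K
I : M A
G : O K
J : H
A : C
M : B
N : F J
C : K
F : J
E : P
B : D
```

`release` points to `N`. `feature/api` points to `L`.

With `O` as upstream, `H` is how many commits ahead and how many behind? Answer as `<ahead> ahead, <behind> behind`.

11 ahead, 0 behind

Reachable from H: {A, B, C, D, E, G, H, I, K, L, M, O, P}.
Reachable from O: {K, O}.
Only in H's history (ahead): {A, B, C, D, E, G, H, I, L, M, P} — 11.
Only in O's history (behind): {} — 0.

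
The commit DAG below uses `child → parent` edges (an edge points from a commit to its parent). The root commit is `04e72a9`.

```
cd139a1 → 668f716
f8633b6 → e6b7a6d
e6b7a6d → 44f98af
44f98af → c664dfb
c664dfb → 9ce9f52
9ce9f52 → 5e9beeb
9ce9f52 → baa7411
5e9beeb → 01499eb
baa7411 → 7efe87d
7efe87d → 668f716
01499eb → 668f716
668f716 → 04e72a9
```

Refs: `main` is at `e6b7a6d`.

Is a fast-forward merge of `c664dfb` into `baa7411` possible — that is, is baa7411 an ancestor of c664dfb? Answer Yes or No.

Yes

A fast-forward from baa7411 to c664dfb is possible iff baa7411 is an ancestor of c664dfb.
Ancestors of c664dfb: {01499eb, 04e72a9, 5e9beeb, 668f716, 7efe87d, 9ce9f52, baa7411, c664dfb}.
baa7411 is among them, so fast-forward is possible.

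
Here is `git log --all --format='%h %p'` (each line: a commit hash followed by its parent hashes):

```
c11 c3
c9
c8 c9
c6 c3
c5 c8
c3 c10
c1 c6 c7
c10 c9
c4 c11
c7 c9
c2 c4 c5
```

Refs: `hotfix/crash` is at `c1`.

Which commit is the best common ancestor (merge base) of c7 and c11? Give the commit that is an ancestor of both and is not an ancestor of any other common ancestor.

Ancestors of c7: {c7, c9}.
Ancestors of c11: {c10, c11, c3, c9}.
Common ancestors: {c9}.
The only common ancestor is c9, so it is the merge base.

c9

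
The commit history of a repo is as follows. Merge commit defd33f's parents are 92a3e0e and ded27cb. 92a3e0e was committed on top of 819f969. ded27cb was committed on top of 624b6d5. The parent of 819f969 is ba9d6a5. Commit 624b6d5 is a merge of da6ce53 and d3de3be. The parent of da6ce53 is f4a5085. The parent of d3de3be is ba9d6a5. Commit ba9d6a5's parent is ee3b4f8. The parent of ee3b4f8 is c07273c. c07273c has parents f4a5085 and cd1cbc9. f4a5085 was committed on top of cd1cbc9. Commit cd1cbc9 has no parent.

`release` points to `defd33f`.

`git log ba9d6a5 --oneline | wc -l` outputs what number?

5

Walking parent pointers from ba9d6a5: reachable set = {ba9d6a5, c07273c, cd1cbc9, ee3b4f8, f4a5085}.
That is 5 commits.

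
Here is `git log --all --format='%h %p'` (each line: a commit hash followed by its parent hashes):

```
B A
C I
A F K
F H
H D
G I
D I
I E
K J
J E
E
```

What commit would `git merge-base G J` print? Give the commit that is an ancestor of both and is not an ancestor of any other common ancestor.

Ancestors of G: {E, G, I}.
Ancestors of J: {E, J}.
Common ancestors: {E}.
The only common ancestor is E, so it is the merge base.

E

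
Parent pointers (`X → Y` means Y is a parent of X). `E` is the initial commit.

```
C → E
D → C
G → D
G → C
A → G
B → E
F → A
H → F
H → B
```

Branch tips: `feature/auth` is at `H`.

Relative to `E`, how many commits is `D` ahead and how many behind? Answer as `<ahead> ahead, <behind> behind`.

2 ahead, 0 behind

Reachable from D: {C, D, E}.
Reachable from E: {E}.
Only in D's history (ahead): {C, D} — 2.
Only in E's history (behind): {} — 0.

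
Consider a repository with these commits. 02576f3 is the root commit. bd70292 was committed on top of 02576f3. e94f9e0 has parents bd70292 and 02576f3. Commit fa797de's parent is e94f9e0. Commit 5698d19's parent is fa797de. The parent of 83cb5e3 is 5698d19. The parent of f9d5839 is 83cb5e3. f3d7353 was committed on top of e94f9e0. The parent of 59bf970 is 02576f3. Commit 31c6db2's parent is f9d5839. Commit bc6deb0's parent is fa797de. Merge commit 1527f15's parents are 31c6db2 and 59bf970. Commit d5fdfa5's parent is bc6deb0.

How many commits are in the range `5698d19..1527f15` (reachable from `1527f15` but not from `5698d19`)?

Reachable from 1527f15: {02576f3, 1527f15, 31c6db2, 5698d19, 59bf970, 83cb5e3, bd70292, e94f9e0, f9d5839, fa797de}.
Reachable from 5698d19: {02576f3, 5698d19, bd70292, e94f9e0, fa797de}.
In 1527f15's history but not 5698d19's: {1527f15, 31c6db2, 59bf970, 83cb5e3, f9d5839} — 5 commits.

5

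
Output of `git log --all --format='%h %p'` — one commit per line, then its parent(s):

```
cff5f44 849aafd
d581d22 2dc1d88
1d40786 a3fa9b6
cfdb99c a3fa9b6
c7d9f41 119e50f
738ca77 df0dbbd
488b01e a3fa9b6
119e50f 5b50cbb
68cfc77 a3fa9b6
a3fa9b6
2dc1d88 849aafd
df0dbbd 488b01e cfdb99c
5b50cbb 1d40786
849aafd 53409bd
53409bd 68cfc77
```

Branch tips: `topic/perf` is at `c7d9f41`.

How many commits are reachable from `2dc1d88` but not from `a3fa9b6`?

4

Reachable from 2dc1d88: {2dc1d88, 53409bd, 68cfc77, 849aafd, a3fa9b6}.
Reachable from a3fa9b6: {a3fa9b6}.
In 2dc1d88's history but not a3fa9b6's: {2dc1d88, 53409bd, 68cfc77, 849aafd} — 4 commits.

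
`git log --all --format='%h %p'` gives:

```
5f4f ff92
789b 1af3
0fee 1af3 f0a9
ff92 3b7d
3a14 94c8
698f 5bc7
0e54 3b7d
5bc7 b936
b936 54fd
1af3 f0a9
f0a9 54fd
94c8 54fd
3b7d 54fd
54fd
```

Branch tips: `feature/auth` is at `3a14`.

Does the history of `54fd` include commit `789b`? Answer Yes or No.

Ancestors of 54fd: {54fd}.
789b is not in that set, so it is not an ancestor of 54fd.

No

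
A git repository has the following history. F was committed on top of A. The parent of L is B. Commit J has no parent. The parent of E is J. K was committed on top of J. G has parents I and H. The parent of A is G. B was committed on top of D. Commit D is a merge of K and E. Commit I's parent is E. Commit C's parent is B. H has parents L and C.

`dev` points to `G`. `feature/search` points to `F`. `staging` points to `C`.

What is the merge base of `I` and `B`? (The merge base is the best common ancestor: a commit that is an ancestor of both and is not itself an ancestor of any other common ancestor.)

E

Ancestors of I: {E, I, J}.
Ancestors of B: {B, D, E, J, K}.
Common ancestors: {E, J}.
Among these, E is not an ancestor of any other common ancestor — it is the merge base.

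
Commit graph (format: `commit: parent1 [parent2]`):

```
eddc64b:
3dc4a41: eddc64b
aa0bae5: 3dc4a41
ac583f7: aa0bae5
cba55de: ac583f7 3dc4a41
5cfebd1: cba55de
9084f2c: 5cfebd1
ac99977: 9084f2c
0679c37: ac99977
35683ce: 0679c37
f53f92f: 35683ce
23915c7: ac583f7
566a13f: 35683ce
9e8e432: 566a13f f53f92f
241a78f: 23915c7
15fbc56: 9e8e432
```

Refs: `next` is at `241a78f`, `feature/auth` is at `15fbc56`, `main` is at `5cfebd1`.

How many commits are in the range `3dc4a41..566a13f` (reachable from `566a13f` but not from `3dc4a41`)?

9

Reachable from 566a13f: {0679c37, 35683ce, 3dc4a41, 566a13f, 5cfebd1, 9084f2c, aa0bae5, ac583f7, ac99977, cba55de, eddc64b}.
Reachable from 3dc4a41: {3dc4a41, eddc64b}.
In 566a13f's history but not 3dc4a41's: {0679c37, 35683ce, 566a13f, 5cfebd1, 9084f2c, aa0bae5, ac583f7, ac99977, cba55de} — 9 commits.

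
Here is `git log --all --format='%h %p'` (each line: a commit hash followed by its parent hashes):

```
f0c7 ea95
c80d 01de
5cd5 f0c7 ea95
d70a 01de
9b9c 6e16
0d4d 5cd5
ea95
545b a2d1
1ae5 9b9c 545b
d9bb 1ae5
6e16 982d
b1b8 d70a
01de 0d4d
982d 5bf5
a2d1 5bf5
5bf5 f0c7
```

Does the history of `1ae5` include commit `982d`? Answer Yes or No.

Ancestors of 1ae5 (commits reachable by following parents): {1ae5, 545b, 5bf5, 6e16, 982d, 9b9c, a2d1, ea95, f0c7}.
982d is in that set, so it is an ancestor of 1ae5.

Yes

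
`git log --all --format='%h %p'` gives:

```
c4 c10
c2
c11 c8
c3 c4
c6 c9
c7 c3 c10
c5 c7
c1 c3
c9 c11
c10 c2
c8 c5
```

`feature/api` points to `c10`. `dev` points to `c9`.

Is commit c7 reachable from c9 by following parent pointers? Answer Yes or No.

Ancestors of c9 (commits reachable by following parents): {c10, c11, c2, c3, c4, c5, c7, c8, c9}.
c7 is in that set, so it is an ancestor of c9.

Yes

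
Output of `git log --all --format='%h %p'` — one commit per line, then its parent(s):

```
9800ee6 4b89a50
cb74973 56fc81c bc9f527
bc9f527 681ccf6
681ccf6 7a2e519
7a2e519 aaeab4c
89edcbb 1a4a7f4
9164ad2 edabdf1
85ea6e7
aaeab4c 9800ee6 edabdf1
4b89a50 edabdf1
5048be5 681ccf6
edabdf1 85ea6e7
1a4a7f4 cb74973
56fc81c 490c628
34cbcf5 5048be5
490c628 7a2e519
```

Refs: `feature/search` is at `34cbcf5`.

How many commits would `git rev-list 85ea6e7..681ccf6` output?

6

Reachable from 681ccf6: {4b89a50, 681ccf6, 7a2e519, 85ea6e7, 9800ee6, aaeab4c, edabdf1}.
Reachable from 85ea6e7: {85ea6e7}.
In 681ccf6's history but not 85ea6e7's: {4b89a50, 681ccf6, 7a2e519, 9800ee6, aaeab4c, edabdf1} — 6 commits.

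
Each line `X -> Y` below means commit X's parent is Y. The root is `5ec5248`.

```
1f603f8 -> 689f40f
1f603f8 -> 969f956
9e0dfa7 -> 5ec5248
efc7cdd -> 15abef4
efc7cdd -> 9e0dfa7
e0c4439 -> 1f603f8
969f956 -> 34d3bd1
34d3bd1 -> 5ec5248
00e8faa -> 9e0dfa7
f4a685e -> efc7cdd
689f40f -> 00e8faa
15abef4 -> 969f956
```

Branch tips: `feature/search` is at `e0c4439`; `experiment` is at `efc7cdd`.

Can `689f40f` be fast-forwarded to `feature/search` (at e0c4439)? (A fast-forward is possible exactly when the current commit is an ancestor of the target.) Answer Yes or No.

A fast-forward from 689f40f to e0c4439 is possible iff 689f40f is an ancestor of e0c4439.
Ancestors of e0c4439: {00e8faa, 1f603f8, 34d3bd1, 5ec5248, 689f40f, 969f956, 9e0dfa7, e0c4439}.
689f40f is among them, so fast-forward is possible.

Yes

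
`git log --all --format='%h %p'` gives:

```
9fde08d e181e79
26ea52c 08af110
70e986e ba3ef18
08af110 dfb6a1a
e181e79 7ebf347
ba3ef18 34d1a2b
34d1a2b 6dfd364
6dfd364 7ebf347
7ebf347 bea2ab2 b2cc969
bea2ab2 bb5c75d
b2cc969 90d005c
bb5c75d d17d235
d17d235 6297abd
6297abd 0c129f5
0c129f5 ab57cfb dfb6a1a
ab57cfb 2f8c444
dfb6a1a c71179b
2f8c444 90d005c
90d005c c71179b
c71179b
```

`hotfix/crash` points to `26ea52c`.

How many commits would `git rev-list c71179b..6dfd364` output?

12

Reachable from 6dfd364: {0c129f5, 2f8c444, 6297abd, 6dfd364, 7ebf347, 90d005c, ab57cfb, b2cc969, bb5c75d, bea2ab2, c71179b, d17d235, dfb6a1a}.
Reachable from c71179b: {c71179b}.
In 6dfd364's history but not c71179b's: {0c129f5, 2f8c444, 6297abd, 6dfd364, 7ebf347, 90d005c, ab57cfb, b2cc969, bb5c75d, bea2ab2, d17d235, dfb6a1a} — 12 commits.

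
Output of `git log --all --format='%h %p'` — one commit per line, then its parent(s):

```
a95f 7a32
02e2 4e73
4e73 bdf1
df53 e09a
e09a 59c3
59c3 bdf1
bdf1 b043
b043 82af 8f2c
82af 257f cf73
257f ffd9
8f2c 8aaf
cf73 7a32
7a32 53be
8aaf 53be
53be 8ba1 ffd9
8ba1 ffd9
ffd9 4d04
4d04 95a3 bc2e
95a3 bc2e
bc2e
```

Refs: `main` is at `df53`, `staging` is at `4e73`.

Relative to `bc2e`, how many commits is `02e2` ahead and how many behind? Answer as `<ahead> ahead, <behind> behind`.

Reachable from 02e2: {02e2, 257f, 4d04, 4e73, 53be, 7a32, 82af, 8aaf, 8ba1, 8f2c, 95a3, b043, bc2e, bdf1, cf73, ffd9}.
Reachable from bc2e: {bc2e}.
Only in 02e2's history (ahead): {02e2, 257f, 4d04, 4e73, 53be, 7a32, 82af, 8aaf, 8ba1, 8f2c, 95a3, b043, bdf1, cf73, ffd9} — 15.
Only in bc2e's history (behind): {} — 0.

15 ahead, 0 behind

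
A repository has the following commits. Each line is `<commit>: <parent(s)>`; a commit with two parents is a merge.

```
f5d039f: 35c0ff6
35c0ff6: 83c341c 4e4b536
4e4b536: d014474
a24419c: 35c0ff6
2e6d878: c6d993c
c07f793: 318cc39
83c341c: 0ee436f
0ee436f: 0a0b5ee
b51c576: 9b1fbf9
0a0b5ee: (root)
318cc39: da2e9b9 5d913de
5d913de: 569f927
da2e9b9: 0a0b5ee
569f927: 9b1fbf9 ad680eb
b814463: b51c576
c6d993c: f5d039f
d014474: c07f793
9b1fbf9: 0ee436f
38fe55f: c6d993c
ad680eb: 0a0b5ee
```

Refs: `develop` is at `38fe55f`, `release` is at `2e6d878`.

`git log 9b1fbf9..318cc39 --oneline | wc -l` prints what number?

5

Reachable from 318cc39: {0a0b5ee, 0ee436f, 318cc39, 569f927, 5d913de, 9b1fbf9, ad680eb, da2e9b9}.
Reachable from 9b1fbf9: {0a0b5ee, 0ee436f, 9b1fbf9}.
In 318cc39's history but not 9b1fbf9's: {318cc39, 569f927, 5d913de, ad680eb, da2e9b9} — 5 commits.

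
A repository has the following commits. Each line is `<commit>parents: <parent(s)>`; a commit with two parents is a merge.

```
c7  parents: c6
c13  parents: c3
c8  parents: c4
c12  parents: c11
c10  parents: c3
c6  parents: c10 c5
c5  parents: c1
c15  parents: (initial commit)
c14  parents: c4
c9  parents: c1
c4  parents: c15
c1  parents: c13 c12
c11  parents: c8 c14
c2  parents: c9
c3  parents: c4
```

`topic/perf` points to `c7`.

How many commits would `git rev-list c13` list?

Walking parent pointers from c13: reachable set = {c13, c15, c3, c4}.
That is 4 commits.

4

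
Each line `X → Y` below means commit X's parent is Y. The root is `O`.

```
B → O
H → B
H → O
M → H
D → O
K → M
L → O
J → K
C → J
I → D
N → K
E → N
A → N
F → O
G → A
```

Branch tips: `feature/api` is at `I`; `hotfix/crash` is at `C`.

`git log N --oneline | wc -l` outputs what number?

6

Walking parent pointers from N: reachable set = {B, H, K, M, N, O}.
That is 6 commits.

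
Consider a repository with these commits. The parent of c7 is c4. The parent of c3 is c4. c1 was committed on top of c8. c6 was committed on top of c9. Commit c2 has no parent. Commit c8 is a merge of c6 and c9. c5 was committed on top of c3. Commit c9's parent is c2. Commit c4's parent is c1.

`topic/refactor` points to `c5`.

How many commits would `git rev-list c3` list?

Walking parent pointers from c3: reachable set = {c1, c2, c3, c4, c6, c8, c9}.
That is 7 commits.

7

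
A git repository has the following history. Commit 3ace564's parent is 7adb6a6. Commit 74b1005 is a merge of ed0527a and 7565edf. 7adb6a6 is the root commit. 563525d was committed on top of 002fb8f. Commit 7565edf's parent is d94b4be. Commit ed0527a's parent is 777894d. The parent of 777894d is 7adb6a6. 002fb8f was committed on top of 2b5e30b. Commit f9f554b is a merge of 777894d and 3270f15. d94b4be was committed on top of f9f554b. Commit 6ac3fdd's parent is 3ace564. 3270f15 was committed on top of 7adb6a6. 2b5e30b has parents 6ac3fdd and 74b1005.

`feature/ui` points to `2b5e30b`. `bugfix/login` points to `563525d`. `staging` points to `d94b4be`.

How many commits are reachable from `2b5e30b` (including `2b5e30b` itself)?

Walking parent pointers from 2b5e30b: reachable set = {2b5e30b, 3270f15, 3ace564, 6ac3fdd, 74b1005, 7565edf, 777894d, 7adb6a6, d94b4be, ed0527a, f9f554b}.
That is 11 commits.

11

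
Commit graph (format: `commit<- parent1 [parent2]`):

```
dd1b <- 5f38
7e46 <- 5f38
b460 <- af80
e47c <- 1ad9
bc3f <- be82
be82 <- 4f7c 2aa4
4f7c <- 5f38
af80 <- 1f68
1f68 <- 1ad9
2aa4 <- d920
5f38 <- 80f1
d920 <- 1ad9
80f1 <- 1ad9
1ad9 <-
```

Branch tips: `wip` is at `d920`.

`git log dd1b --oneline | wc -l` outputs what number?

4

Walking parent pointers from dd1b: reachable set = {1ad9, 5f38, 80f1, dd1b}.
That is 4 commits.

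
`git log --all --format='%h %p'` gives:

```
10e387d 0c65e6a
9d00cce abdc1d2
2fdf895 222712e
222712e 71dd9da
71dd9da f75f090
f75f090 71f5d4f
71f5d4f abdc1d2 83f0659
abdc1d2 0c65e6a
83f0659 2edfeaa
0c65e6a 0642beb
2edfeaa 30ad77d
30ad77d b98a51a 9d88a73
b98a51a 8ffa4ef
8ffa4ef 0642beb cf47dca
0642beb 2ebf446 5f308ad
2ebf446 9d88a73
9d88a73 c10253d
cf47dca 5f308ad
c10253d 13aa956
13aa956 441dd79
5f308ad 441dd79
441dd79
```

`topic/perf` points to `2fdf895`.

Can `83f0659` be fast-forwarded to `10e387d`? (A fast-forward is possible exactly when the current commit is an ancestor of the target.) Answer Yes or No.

A fast-forward from 83f0659 to 10e387d is possible iff 83f0659 is an ancestor of 10e387d.
Ancestors of 10e387d: {0642beb, 0c65e6a, 10e387d, 13aa956, 2ebf446, 441dd79, 5f308ad, 9d88a73, c10253d}.
83f0659 is not among them, so fast-forward is not possible.

No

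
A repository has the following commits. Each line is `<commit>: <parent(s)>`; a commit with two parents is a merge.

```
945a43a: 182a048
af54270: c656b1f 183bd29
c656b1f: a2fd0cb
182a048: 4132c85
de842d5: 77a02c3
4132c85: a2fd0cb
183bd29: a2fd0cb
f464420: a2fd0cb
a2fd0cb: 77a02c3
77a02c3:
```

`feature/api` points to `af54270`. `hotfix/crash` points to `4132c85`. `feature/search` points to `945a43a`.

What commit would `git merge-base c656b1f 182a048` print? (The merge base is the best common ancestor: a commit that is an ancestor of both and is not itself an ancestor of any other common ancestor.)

a2fd0cb

Ancestors of c656b1f: {77a02c3, a2fd0cb, c656b1f}.
Ancestors of 182a048: {182a048, 4132c85, 77a02c3, a2fd0cb}.
Common ancestors: {77a02c3, a2fd0cb}.
Among these, a2fd0cb is not an ancestor of any other common ancestor — it is the merge base.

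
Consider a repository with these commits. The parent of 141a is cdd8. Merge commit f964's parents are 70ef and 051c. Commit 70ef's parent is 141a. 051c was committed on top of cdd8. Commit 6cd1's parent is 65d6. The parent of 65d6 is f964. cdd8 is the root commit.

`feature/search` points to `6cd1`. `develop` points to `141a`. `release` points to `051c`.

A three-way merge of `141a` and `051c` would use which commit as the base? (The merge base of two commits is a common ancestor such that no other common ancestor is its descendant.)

cdd8

Ancestors of 141a: {141a, cdd8}.
Ancestors of 051c: {051c, cdd8}.
Common ancestors: {cdd8}.
The only common ancestor is cdd8, so it is the merge base.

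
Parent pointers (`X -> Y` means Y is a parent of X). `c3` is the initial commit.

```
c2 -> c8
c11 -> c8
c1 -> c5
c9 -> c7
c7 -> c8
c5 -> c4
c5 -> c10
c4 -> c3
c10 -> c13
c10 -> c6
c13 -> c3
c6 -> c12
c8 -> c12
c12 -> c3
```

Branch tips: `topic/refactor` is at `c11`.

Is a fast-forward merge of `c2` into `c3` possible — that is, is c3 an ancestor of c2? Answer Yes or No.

Yes

A fast-forward from c3 to c2 is possible iff c3 is an ancestor of c2.
Ancestors of c2: {c12, c2, c3, c8}.
c3 is among them, so fast-forward is possible.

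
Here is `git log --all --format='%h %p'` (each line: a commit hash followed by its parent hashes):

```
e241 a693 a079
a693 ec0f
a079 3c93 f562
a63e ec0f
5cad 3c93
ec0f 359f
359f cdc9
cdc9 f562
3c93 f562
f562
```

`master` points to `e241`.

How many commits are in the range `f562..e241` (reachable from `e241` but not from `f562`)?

Reachable from e241: {359f, 3c93, a079, a693, cdc9, e241, ec0f, f562}.
Reachable from f562: {f562}.
In e241's history but not f562's: {359f, 3c93, a079, a693, cdc9, e241, ec0f} — 7 commits.

7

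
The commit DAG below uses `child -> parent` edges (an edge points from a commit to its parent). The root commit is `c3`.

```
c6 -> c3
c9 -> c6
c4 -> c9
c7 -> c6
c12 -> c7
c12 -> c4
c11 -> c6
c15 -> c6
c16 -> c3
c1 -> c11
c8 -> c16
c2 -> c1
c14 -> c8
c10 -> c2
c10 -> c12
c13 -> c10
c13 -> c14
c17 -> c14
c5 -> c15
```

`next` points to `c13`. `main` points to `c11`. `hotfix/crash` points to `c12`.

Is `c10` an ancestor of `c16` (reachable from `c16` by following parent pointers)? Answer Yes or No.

Ancestors of c16: {c16, c3}.
c10 is not in that set, so it is not an ancestor of c16.

No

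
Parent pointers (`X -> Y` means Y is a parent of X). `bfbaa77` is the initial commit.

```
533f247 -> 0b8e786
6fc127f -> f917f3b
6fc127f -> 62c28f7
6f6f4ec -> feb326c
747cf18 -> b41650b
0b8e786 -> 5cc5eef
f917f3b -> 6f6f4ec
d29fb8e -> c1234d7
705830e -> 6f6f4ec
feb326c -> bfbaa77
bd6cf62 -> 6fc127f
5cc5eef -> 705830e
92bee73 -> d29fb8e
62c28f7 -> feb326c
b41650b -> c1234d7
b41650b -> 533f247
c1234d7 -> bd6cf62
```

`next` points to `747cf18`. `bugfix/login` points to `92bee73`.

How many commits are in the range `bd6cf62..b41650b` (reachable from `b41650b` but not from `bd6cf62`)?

Reachable from b41650b: {0b8e786, 533f247, 5cc5eef, 62c28f7, 6f6f4ec, 6fc127f, 705830e, b41650b, bd6cf62, bfbaa77, c1234d7, f917f3b, feb326c}.
Reachable from bd6cf62: {62c28f7, 6f6f4ec, 6fc127f, bd6cf62, bfbaa77, f917f3b, feb326c}.
In b41650b's history but not bd6cf62's: {0b8e786, 533f247, 5cc5eef, 705830e, b41650b, c1234d7} — 6 commits.

6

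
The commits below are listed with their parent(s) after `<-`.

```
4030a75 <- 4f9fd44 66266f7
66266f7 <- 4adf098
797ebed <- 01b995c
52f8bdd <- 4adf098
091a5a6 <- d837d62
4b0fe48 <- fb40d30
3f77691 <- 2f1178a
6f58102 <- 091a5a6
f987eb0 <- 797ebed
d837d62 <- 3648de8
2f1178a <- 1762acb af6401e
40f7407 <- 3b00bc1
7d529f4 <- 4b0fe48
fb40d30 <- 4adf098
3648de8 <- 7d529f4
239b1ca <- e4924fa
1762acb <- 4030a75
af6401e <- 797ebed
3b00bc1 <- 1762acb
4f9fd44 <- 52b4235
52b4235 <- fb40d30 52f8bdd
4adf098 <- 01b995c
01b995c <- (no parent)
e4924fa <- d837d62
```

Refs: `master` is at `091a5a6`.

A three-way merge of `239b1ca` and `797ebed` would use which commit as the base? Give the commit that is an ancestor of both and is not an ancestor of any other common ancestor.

01b995c

Ancestors of 239b1ca: {01b995c, 239b1ca, 3648de8, 4adf098, 4b0fe48, 7d529f4, d837d62, e4924fa, fb40d30}.
Ancestors of 797ebed: {01b995c, 797ebed}.
Common ancestors: {01b995c}.
The only common ancestor is 01b995c, so it is the merge base.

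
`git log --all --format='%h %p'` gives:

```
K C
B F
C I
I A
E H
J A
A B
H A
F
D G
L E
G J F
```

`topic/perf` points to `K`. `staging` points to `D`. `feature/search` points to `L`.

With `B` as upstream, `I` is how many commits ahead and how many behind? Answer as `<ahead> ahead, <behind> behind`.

2 ahead, 0 behind

Reachable from I: {A, B, F, I}.
Reachable from B: {B, F}.
Only in I's history (ahead): {A, I} — 2.
Only in B's history (behind): {} — 0.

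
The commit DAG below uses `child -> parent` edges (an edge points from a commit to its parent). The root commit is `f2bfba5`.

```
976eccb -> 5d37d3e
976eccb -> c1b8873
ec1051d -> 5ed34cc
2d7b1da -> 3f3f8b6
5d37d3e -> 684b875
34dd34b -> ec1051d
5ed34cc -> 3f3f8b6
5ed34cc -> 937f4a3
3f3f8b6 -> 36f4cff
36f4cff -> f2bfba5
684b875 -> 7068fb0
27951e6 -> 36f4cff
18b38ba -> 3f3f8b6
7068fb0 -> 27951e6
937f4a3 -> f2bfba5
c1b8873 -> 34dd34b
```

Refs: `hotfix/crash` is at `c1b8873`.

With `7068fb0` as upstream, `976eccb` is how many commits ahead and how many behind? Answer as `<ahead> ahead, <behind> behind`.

Reachable from 976eccb: {27951e6, 34dd34b, 36f4cff, 3f3f8b6, 5d37d3e, 5ed34cc, 684b875, 7068fb0, 937f4a3, 976eccb, c1b8873, ec1051d, f2bfba5}.
Reachable from 7068fb0: {27951e6, 36f4cff, 7068fb0, f2bfba5}.
Only in 976eccb's history (ahead): {34dd34b, 3f3f8b6, 5d37d3e, 5ed34cc, 684b875, 937f4a3, 976eccb, c1b8873, ec1051d} — 9.
Only in 7068fb0's history (behind): {} — 0.

9 ahead, 0 behind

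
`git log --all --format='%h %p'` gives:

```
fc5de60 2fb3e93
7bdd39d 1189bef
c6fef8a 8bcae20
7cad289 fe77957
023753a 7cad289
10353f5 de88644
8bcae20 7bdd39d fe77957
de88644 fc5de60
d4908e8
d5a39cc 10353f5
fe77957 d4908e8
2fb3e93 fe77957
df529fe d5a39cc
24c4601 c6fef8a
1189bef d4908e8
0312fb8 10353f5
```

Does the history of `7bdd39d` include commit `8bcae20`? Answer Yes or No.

No

Ancestors of 7bdd39d: {1189bef, 7bdd39d, d4908e8}.
8bcae20 is not in that set, so it is not an ancestor of 7bdd39d.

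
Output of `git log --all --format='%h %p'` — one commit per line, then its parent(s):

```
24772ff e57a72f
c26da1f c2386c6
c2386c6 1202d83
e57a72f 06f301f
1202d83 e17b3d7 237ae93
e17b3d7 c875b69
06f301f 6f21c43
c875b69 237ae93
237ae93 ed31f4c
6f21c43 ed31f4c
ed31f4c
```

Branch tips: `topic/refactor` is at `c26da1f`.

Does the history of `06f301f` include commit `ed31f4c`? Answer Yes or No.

Ancestors of 06f301f (commits reachable by following parents): {06f301f, 6f21c43, ed31f4c}.
ed31f4c is in that set, so it is an ancestor of 06f301f.

Yes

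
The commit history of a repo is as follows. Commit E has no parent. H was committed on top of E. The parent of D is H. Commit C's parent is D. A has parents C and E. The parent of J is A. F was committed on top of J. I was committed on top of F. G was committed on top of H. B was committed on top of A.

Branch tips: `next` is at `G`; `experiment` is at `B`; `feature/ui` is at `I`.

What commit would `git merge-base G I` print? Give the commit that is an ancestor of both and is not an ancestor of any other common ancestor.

H

Ancestors of G: {E, G, H}.
Ancestors of I: {A, C, D, E, F, H, I, J}.
Common ancestors: {E, H}.
Among these, H is not an ancestor of any other common ancestor — it is the merge base.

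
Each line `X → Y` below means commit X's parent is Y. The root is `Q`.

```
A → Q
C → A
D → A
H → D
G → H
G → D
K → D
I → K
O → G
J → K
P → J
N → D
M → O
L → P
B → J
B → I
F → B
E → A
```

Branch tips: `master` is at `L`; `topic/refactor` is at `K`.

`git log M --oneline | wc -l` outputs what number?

Walking parent pointers from M: reachable set = {A, D, G, H, M, O, Q}.
That is 7 commits.

7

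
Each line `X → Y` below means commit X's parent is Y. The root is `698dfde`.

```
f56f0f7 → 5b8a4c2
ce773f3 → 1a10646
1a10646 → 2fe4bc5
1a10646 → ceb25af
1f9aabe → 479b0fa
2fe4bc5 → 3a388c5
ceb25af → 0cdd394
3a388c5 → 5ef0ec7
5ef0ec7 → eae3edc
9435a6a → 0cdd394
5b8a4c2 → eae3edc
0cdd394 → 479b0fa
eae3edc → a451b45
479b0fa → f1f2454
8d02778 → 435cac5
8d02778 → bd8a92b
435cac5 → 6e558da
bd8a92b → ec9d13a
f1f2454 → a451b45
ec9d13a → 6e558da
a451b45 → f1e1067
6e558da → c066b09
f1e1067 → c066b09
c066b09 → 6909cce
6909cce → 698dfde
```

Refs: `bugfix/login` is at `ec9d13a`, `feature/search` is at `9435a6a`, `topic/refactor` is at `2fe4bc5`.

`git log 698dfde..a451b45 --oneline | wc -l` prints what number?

4

Reachable from a451b45: {6909cce, 698dfde, a451b45, c066b09, f1e1067}.
Reachable from 698dfde: {698dfde}.
In a451b45's history but not 698dfde's: {6909cce, a451b45, c066b09, f1e1067} — 4 commits.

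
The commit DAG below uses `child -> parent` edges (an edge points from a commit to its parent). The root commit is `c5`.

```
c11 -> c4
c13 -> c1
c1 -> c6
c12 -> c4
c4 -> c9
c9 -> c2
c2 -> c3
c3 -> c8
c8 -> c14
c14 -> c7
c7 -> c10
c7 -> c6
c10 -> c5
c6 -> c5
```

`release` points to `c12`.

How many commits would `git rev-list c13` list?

Walking parent pointers from c13: reachable set = {c1, c13, c5, c6}.
That is 4 commits.

4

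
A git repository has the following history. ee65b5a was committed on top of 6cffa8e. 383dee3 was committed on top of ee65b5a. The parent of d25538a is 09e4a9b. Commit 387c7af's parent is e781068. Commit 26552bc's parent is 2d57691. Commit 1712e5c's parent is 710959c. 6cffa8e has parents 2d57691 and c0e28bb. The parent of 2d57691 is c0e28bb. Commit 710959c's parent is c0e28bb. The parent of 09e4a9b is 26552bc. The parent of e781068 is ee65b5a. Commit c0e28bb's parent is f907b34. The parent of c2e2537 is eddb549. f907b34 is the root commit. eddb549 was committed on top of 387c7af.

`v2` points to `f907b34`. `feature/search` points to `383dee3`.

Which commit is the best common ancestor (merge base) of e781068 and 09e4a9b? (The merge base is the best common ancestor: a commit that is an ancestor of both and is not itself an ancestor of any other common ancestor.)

Ancestors of e781068: {2d57691, 6cffa8e, c0e28bb, e781068, ee65b5a, f907b34}.
Ancestors of 09e4a9b: {09e4a9b, 26552bc, 2d57691, c0e28bb, f907b34}.
Common ancestors: {2d57691, c0e28bb, f907b34}.
Among these, 2d57691 is not an ancestor of any other common ancestor — it is the merge base.

2d57691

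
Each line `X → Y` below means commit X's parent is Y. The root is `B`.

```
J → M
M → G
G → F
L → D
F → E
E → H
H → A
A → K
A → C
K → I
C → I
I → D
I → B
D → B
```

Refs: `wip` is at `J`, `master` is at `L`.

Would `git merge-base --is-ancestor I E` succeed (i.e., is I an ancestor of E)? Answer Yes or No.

Ancestors of E (commits reachable by following parents): {A, B, C, D, E, H, I, K}.
I is in that set, so it is an ancestor of E.

Yes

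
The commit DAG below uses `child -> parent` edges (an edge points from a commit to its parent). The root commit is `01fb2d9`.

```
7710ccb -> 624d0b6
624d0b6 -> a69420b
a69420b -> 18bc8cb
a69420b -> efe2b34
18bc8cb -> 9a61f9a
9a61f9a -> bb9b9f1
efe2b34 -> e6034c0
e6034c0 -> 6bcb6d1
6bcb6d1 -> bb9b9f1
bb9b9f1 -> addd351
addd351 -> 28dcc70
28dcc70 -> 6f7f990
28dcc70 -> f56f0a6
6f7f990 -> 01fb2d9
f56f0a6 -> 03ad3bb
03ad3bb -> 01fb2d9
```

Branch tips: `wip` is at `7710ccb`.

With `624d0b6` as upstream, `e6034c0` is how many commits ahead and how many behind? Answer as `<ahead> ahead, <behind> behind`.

0 ahead, 5 behind

Reachable from e6034c0: {01fb2d9, 03ad3bb, 28dcc70, 6bcb6d1, 6f7f990, addd351, bb9b9f1, e6034c0, f56f0a6}.
Reachable from 624d0b6: {01fb2d9, 03ad3bb, 18bc8cb, 28dcc70, 624d0b6, 6bcb6d1, 6f7f990, 9a61f9a, a69420b, addd351, bb9b9f1, e6034c0, efe2b34, f56f0a6}.
Only in e6034c0's history (ahead): {} — 0.
Only in 624d0b6's history (behind): {18bc8cb, 624d0b6, 9a61f9a, a69420b, efe2b34} — 5.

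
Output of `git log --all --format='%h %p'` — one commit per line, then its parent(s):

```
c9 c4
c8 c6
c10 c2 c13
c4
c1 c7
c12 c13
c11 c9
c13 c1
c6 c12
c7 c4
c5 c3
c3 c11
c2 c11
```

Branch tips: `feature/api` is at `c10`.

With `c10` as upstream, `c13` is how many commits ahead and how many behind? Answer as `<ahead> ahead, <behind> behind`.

Reachable from c13: {c1, c13, c4, c7}.
Reachable from c10: {c1, c10, c11, c13, c2, c4, c7, c9}.
Only in c13's history (ahead): {} — 0.
Only in c10's history (behind): {c10, c11, c2, c9} — 4.

0 ahead, 4 behind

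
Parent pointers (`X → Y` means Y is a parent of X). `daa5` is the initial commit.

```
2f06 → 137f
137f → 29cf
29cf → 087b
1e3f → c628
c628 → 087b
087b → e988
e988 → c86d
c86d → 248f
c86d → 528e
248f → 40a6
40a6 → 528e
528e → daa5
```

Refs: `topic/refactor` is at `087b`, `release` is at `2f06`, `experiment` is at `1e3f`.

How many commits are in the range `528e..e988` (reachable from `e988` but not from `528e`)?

Reachable from e988: {248f, 40a6, 528e, c86d, daa5, e988}.
Reachable from 528e: {528e, daa5}.
In e988's history but not 528e's: {248f, 40a6, c86d, e988} — 4 commits.

4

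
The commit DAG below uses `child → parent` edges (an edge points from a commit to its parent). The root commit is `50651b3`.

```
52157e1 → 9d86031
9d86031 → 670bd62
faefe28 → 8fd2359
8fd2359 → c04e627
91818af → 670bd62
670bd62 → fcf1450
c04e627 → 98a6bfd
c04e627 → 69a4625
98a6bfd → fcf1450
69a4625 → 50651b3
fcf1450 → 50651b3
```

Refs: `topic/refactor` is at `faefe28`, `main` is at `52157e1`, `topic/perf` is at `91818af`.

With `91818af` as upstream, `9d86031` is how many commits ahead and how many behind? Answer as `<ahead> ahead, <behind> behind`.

1 ahead, 1 behind

Reachable from 9d86031: {50651b3, 670bd62, 9d86031, fcf1450}.
Reachable from 91818af: {50651b3, 670bd62, 91818af, fcf1450}.
Only in 9d86031's history (ahead): {9d86031} — 1.
Only in 91818af's history (behind): {91818af} — 1.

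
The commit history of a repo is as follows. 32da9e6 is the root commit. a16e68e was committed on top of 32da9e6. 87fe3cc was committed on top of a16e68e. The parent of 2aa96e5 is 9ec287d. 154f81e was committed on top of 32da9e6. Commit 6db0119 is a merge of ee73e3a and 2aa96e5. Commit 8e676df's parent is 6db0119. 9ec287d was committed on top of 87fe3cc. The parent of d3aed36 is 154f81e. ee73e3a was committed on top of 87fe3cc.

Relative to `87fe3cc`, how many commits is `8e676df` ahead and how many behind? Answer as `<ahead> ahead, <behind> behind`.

5 ahead, 0 behind

Reachable from 8e676df: {2aa96e5, 32da9e6, 6db0119, 87fe3cc, 8e676df, 9ec287d, a16e68e, ee73e3a}.
Reachable from 87fe3cc: {32da9e6, 87fe3cc, a16e68e}.
Only in 8e676df's history (ahead): {2aa96e5, 6db0119, 8e676df, 9ec287d, ee73e3a} — 5.
Only in 87fe3cc's history (behind): {} — 0.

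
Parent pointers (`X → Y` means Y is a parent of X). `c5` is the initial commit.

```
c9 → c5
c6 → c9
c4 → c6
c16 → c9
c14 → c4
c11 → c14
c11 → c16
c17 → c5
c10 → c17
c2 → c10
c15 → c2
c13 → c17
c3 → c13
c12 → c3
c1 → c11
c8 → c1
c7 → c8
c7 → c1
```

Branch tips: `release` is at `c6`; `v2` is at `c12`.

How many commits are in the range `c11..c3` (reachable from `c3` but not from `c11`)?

Reachable from c3: {c13, c17, c3, c5}.
Reachable from c11: {c11, c14, c16, c4, c5, c6, c9}.
In c3's history but not c11's: {c13, c17, c3} — 3 commits.

3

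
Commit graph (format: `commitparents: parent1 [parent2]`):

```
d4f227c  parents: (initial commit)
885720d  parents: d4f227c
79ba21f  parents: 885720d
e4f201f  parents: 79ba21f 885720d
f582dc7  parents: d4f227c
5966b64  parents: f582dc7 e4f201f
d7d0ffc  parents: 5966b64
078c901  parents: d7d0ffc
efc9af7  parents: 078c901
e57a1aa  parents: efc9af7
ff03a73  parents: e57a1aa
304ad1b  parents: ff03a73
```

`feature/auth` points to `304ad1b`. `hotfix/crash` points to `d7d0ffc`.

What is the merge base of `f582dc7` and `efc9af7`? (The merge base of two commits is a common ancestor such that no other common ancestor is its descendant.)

Ancestors of f582dc7: {d4f227c, f582dc7}.
Ancestors of efc9af7: {078c901, 5966b64, 79ba21f, 885720d, d4f227c, d7d0ffc, e4f201f, efc9af7, f582dc7}.
Common ancestors: {d4f227c, f582dc7}.
Among these, f582dc7 is not an ancestor of any other common ancestor — it is the merge base.

f582dc7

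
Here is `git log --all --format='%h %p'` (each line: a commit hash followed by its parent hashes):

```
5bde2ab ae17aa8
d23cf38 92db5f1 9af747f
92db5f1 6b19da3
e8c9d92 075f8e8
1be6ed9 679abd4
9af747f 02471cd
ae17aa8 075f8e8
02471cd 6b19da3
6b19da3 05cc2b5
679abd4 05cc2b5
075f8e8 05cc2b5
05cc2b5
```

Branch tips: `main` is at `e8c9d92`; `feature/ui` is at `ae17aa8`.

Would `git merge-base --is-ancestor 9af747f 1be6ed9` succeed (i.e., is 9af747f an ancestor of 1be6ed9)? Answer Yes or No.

No

Ancestors of 1be6ed9: {05cc2b5, 1be6ed9, 679abd4}.
9af747f is not in that set, so it is not an ancestor of 1be6ed9.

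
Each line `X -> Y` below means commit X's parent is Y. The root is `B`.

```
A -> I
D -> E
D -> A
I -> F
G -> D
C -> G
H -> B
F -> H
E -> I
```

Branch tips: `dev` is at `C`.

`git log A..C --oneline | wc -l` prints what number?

4

Reachable from C: {A, B, C, D, E, F, G, H, I}.
Reachable from A: {A, B, F, H, I}.
In C's history but not A's: {C, D, E, G} — 4 commits.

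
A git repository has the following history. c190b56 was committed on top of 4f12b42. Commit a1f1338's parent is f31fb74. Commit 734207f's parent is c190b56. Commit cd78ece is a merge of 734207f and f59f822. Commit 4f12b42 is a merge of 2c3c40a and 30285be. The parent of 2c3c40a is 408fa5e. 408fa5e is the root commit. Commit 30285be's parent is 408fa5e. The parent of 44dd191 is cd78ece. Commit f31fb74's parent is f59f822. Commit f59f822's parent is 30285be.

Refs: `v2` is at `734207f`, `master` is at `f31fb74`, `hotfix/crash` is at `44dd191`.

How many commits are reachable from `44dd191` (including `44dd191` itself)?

9

Walking parent pointers from 44dd191: reachable set = {2c3c40a, 30285be, 408fa5e, 44dd191, 4f12b42, 734207f, c190b56, cd78ece, f59f822}.
That is 9 commits.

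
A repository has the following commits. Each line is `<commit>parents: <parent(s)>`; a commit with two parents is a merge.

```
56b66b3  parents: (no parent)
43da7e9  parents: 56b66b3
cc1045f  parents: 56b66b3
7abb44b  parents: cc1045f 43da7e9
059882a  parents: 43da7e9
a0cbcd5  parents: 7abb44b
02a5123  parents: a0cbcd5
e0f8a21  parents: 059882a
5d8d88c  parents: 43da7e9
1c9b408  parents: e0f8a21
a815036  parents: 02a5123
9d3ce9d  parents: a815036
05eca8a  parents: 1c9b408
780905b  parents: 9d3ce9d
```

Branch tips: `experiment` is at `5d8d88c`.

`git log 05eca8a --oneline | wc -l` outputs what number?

6

Walking parent pointers from 05eca8a: reachable set = {059882a, 05eca8a, 1c9b408, 43da7e9, 56b66b3, e0f8a21}.
That is 6 commits.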